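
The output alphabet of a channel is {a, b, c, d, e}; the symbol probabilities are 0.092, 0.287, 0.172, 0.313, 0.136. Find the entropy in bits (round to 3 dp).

2.186 bits

H = −Σ pᵢ log₂ pᵢ.
−0.092·log₂(0.092) = 0.3167
−0.287·log₂(0.287) = 0.5169
−0.172·log₂(0.172) = 0.4368
−0.313·log₂(0.313) = 0.5245
−0.136·log₂(0.136) = 0.3915
Sum ≈ 2.1863 → 2.186 bits.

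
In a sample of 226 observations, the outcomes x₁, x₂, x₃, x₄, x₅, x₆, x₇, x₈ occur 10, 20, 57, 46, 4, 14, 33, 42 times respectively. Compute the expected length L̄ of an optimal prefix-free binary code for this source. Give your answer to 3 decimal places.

Probabilities are the counts divided by 226.
Repeatedly combine the two least-probable nodes; the expected code length is the sum of the merged weights.
merge 2/113 + 5/113 → 7/113
merge 7/113 + 7/113 → 14/113
merge 10/113 + 14/113 → 24/113
merge 33/226 + 21/113 → 75/226
merge 23/113 + 24/113 → 47/113
merge 57/226 + 75/226 → 66/113
merge 47/113 + 66/113 → 1
L = 7/113 + 14/113 + 24/113 + 75/226 + 47/113 + 66/113 + 1 = 617/226 ≈ 2.730 bits/symbol.

2.730 bits/symbol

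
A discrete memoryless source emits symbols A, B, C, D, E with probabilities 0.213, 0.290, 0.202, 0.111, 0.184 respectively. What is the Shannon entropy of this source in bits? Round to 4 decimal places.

H = −Σ pᵢ log₂ pᵢ.
−0.213·log₂(0.213) = 0.4752
−0.290·log₂(0.290) = 0.5179
−0.202·log₂(0.202) = 0.4661
−0.111·log₂(0.111) = 0.3520
−0.184·log₂(0.184) = 0.4494
Sum ≈ 2.2606 → 2.2606 bits.

2.2606 bits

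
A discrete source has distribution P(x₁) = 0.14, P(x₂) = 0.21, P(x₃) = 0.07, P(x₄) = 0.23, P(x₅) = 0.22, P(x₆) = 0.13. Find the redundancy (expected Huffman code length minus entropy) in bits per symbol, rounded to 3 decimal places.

0.051 bits

Entropy H = −Σ p log₂ p ≈ 2.4894 bits.
Huffman merges: 7/100+13/100→1/5; 7/50+1/5→17/50; 21/100+11/50→43/100; 23/100+17/50→57/100; 43/100+57/100→1. L = 127/50 ≈ 2.5400.
L − H = 2.5400 − 2.4894 = 0.051 bits.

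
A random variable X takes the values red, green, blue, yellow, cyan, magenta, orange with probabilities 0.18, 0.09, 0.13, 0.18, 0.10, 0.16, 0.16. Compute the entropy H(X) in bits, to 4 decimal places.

2.7641 bits

H = −Σ pᵢ log₂ pᵢ.
−0.18·log₂(0.18) = 0.4453
−0.09·log₂(0.09) = 0.3127
−0.13·log₂(0.13) = 0.3826
−0.18·log₂(0.18) = 0.4453
−0.10·log₂(0.10) = 0.3322
−0.16·log₂(0.16) = 0.4230
−0.16·log₂(0.16) = 0.4230
Sum ≈ 2.7641 → 2.7641 bits.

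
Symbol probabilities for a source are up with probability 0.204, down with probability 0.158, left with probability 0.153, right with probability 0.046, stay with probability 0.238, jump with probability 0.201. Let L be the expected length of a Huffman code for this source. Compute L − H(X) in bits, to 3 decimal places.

Entropy H = −Σ p log₂ p ≈ 2.4653 bits.
Huffman merges: 23/500+153/1000→199/1000; 79/500+199/1000→357/1000; 201/1000+51/250→81/200; 119/500+357/1000→119/200; 81/200+119/200→1. L = 639/250 ≈ 2.5560.
L − H = 2.5560 − 2.4653 = 0.091 bits.

0.091 bits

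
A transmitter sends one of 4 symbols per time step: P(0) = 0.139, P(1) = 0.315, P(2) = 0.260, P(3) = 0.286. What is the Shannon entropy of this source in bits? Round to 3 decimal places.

H = −Σ pᵢ log₂ pᵢ.
−0.139·log₂(0.139) = 0.3957
−0.315·log₂(0.315) = 0.5250
−0.260·log₂(0.260) = 0.5053
−0.286·log₂(0.286) = 0.5165
Sum ≈ 1.9425 → 1.942 bits.

1.942 bits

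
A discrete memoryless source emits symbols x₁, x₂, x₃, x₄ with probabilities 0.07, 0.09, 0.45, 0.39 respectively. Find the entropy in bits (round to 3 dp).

H = −Σ pᵢ log₂ pᵢ.
−0.07·log₂(0.07) = 0.2686
−0.09·log₂(0.09) = 0.3127
−0.45·log₂(0.45) = 0.5184
−0.39·log₂(0.39) = 0.5298
Sum ≈ 1.6294 → 1.629 bits.

1.629 bits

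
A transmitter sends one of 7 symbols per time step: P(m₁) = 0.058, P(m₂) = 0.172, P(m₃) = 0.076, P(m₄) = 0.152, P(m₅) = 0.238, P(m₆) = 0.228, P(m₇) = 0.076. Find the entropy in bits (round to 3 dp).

2.632 bits

H = −Σ pᵢ log₂ pᵢ.
−0.058·log₂(0.058) = 0.2383
−0.172·log₂(0.172) = 0.4368
−0.076·log₂(0.076) = 0.2826
−0.152·log₂(0.152) = 0.4131
−0.238·log₂(0.238) = 0.4929
−0.228·log₂(0.228) = 0.4863
−0.076·log₂(0.076) = 0.2826
Sum ≈ 2.6325 → 2.632 bits.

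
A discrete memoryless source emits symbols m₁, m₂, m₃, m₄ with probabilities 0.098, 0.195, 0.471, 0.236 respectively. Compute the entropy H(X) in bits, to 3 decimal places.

1.792 bits

H = −Σ pᵢ log₂ pᵢ.
−0.098·log₂(0.098) = 0.3284
−0.195·log₂(0.195) = 0.4599
−0.471·log₂(0.471) = 0.5116
−0.236·log₂(0.236) = 0.4916
Sum ≈ 1.7915 → 1.792 bits.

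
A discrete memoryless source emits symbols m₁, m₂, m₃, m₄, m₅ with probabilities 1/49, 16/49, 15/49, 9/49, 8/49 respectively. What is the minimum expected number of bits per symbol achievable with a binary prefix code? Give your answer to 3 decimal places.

Repeatedly combine the two least-probable nodes; the expected code length is the sum of the merged weights.
merge 1/49 + 8/49 → 9/49
merge 9/49 + 9/49 → 18/49
merge 15/49 + 16/49 → 31/49
merge 18/49 + 31/49 → 1
L = 9/49 + 18/49 + 31/49 + 1 = 107/49 ≈ 2.184 bits/symbol.

2.184 bits/symbol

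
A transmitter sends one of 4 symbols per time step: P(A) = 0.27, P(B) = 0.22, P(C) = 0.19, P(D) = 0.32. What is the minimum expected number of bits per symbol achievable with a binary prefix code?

Repeatedly combine the two least-probable nodes; the expected code length is the sum of the merged weights.
merge 19/100 + 11/50 → 41/100
merge 27/100 + 8/25 → 59/100
merge 41/100 + 59/100 → 1
L = 41/100 + 59/100 + 1 = 2 bits/symbol.

2 bits/symbol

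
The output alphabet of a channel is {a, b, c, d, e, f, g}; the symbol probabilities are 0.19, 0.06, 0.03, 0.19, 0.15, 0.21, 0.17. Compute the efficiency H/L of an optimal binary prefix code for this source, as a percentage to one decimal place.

Entropy H = −Σ p log₂ p ≈ 2.6237 bits.
Huffman merges: 3/100+3/50→9/100; 9/100+3/20→6/25; 17/100+19/100→9/25; 19/100+21/100→2/5; 6/25+9/25→3/5; 2/5+3/5→1. L = 269/100 ≈ 2.6900.
Efficiency = H/L = 2.6237/2.6900 = 97.5%.

97.5%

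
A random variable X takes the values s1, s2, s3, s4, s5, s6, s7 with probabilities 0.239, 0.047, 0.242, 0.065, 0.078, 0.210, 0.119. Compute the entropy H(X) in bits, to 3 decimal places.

2.578 bits

H = −Σ pᵢ log₂ pᵢ.
−0.239·log₂(0.239) = 0.4935
−0.047·log₂(0.047) = 0.2073
−0.242·log₂(0.242) = 0.4954
−0.065·log₂(0.065) = 0.2563
−0.078·log₂(0.078) = 0.2871
−0.210·log₂(0.210) = 0.4728
−0.119·log₂(0.119) = 0.3654
Sum ≈ 2.5779 → 2.578 bits.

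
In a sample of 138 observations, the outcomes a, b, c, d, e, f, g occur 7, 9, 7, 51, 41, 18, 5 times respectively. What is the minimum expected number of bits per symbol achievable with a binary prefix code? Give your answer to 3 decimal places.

2.370 bits/symbol

Probabilities are the counts divided by 138.
Repeatedly combine the two least-probable nodes; the expected code length is the sum of the merged weights.
merge 5/138 + 7/138 → 2/23
merge 7/138 + 3/46 → 8/69
merge 2/23 + 8/69 → 14/69
merge 3/23 + 14/69 → 1/3
merge 41/138 + 1/3 → 29/46
merge 17/46 + 29/46 → 1
L = 2/23 + 8/69 + 14/69 + 1/3 + 29/46 + 1 = 109/46 ≈ 2.370 bits/symbol.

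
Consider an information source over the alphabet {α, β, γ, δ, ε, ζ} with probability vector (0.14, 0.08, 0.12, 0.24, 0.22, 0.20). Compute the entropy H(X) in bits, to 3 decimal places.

2.495 bits

H = −Σ pᵢ log₂ pᵢ.
−0.14·log₂(0.14) = 0.3971
−0.08·log₂(0.08) = 0.2915
−0.12·log₂(0.12) = 0.3671
−0.24·log₂(0.24) = 0.4941
−0.22·log₂(0.22) = 0.4806
−0.20·log₂(0.20) = 0.4644
Sum ≈ 2.4948 → 2.495 bits.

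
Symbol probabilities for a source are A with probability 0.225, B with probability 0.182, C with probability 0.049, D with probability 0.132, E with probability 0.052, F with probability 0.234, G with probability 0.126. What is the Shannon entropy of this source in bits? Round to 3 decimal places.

2.619 bits

H = −Σ pᵢ log₂ pᵢ.
−0.225·log₂(0.225) = 0.4842
−0.182·log₂(0.182) = 0.4474
−0.049·log₂(0.049) = 0.2132
−0.132·log₂(0.132) = 0.3856
−0.052·log₂(0.052) = 0.2218
−0.234·log₂(0.234) = 0.4903
−0.126·log₂(0.126) = 0.3766
Sum ≈ 2.6191 → 2.619 bits.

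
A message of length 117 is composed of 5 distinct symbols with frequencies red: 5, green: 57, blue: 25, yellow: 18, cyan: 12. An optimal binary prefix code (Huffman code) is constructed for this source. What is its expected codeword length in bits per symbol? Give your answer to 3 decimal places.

1.957 bits/symbol

Probabilities are the counts divided by 117.
Repeatedly combine the two least-probable nodes; the expected code length is the sum of the merged weights.
merge 5/117 + 4/39 → 17/117
merge 17/117 + 2/13 → 35/117
merge 25/117 + 35/117 → 20/39
merge 19/39 + 20/39 → 1
L = 17/117 + 35/117 + 20/39 + 1 = 229/117 ≈ 1.957 bits/symbol.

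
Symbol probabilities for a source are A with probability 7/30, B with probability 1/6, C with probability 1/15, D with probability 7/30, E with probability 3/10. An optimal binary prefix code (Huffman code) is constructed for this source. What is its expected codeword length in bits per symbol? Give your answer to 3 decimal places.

2.233 bits/symbol

Repeatedly combine the two least-probable nodes; the expected code length is the sum of the merged weights.
merge 1/15 + 1/6 → 7/30
merge 7/30 + 7/30 → 7/15
merge 7/30 + 3/10 → 8/15
merge 7/15 + 8/15 → 1
L = 7/30 + 7/15 + 8/15 + 1 = 67/30 ≈ 2.233 bits/symbol.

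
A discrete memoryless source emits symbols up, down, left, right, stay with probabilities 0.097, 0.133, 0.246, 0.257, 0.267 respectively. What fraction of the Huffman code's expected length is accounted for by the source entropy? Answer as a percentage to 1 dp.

99.7%

Entropy H = −Σ p log₂ p ≈ 2.2237 bits.
Huffman merges: 97/1000+133/1000→23/100; 23/100+123/500→119/250; 257/1000+267/1000→131/250; 119/250+131/250→1. L = 223/100 ≈ 2.2300.
Efficiency = H/L = 2.2237/2.2300 = 99.7%.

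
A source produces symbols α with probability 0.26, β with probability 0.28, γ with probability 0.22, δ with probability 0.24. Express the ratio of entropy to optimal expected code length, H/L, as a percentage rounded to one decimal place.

Entropy H = −Σ p log₂ p ≈ 1.9942 bits.
Huffman merges: 11/50+6/25→23/50; 13/50+7/25→27/50; 23/50+27/50→1. L = 2 ≈ 2.0000.
Efficiency = H/L = 1.9942/2.0000 = 99.7%.

99.7%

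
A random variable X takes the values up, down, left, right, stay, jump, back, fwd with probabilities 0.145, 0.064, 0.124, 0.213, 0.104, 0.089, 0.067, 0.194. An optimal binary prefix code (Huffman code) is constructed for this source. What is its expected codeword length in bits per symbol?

Repeatedly combine the two least-probable nodes; the expected code length is the sum of the merged weights.
merge 8/125 + 67/1000 → 131/1000
merge 89/1000 + 13/125 → 193/1000
merge 31/250 + 131/1000 → 51/200
merge 29/200 + 193/1000 → 169/500
merge 97/500 + 213/1000 → 407/1000
merge 51/200 + 169/500 → 593/1000
merge 407/1000 + 593/1000 → 1
L = 131/1000 + 193/1000 + 51/200 + 169/500 + 407/1000 + 593/1000 + 1 = 2917/1000 = 2.917 bits/symbol.

2.917 bits/symbol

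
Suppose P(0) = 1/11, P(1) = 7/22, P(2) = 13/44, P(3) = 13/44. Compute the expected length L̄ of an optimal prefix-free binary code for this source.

Repeatedly combine the two least-probable nodes; the expected code length is the sum of the merged weights.
merge 1/11 + 13/44 → 17/44
merge 13/44 + 7/22 → 27/44
merge 17/44 + 27/44 → 1
L = 17/44 + 27/44 + 1 = 2 bits/symbol.

2 bits/symbol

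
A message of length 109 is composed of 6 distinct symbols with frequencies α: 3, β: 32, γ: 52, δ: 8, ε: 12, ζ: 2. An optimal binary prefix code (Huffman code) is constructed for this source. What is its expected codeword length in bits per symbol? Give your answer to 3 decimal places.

1.917 bits/symbol

Probabilities are the counts divided by 109.
Repeatedly combine the two least-probable nodes; the expected code length is the sum of the merged weights.
merge 2/109 + 3/109 → 5/109
merge 5/109 + 8/109 → 13/109
merge 12/109 + 13/109 → 25/109
merge 25/109 + 32/109 → 57/109
merge 52/109 + 57/109 → 1
L = 5/109 + 13/109 + 25/109 + 57/109 + 1 = 209/109 ≈ 1.917 bits/symbol.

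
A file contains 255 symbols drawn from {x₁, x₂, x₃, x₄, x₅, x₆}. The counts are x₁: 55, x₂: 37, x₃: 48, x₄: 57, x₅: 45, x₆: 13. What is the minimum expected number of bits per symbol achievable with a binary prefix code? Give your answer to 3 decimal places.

2.561 bits/symbol

Probabilities are the counts divided by 255.
Repeatedly combine the two least-probable nodes; the expected code length is the sum of the merged weights.
merge 13/255 + 37/255 → 10/51
merge 3/17 + 16/85 → 31/85
merge 10/51 + 11/51 → 7/17
merge 19/85 + 31/85 → 10/17
merge 7/17 + 10/17 → 1
L = 10/51 + 31/85 + 7/17 + 10/17 + 1 = 653/255 ≈ 2.561 bits/symbol.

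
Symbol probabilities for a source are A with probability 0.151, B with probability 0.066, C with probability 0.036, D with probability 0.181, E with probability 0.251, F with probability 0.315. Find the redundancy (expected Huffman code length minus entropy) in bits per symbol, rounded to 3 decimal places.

Entropy H = −Σ p log₂ p ≈ 2.3152 bits.
Huffman merges: 9/250+33/500→51/500; 51/500+151/1000→253/1000; 181/1000+251/1000→54/125; 253/1000+63/200→71/125; 54/125+71/125→1. L = 471/200 ≈ 2.3550.
L − H = 2.3550 − 2.3152 = 0.040 bits.

0.040 bits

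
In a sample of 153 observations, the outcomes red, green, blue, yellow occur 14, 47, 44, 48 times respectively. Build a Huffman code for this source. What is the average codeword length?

Probabilities are the counts divided by 153.
Repeatedly combine the two least-probable nodes; the expected code length is the sum of the merged weights.
merge 14/153 + 44/153 → 58/153
merge 47/153 + 16/51 → 95/153
merge 58/153 + 95/153 → 1
L = 58/153 + 95/153 + 1 = 2 bits/symbol.

2 bits/symbol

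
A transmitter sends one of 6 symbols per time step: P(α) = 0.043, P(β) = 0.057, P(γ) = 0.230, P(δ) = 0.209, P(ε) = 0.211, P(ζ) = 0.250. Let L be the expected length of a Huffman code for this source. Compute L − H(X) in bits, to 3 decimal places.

0.045 bits

Entropy H = −Σ p log₂ p ≈ 2.3641 bits.
Huffman merges: 43/1000+57/1000→1/10; 1/10+209/1000→309/1000; 211/1000+23/100→441/1000; 1/4+309/1000→559/1000; 441/1000+559/1000→1. L = 2409/1000 ≈ 2.4090.
L − H = 2.4090 − 2.3641 = 0.045 bits.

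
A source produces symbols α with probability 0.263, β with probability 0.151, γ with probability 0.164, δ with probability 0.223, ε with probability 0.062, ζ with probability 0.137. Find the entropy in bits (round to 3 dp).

2.471 bits

H = −Σ pᵢ log₂ pᵢ.
−0.263·log₂(0.263) = 0.5068
−0.151·log₂(0.151) = 0.4118
−0.164·log₂(0.164) = 0.4278
−0.223·log₂(0.223) = 0.4828
−0.062·log₂(0.062) = 0.2487
−0.137·log₂(0.137) = 0.3929
Sum ≈ 2.4707 → 2.471 bits.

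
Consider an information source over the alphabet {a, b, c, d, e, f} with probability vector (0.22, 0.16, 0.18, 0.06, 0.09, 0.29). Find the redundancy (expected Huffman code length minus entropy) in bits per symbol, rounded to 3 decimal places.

0.037 bits

Entropy H = −Σ p log₂ p ≈ 2.4230 bits.
Huffman merges: 3/50+9/100→3/20; 3/20+4/25→31/100; 9/50+11/50→2/5; 29/100+31/100→3/5; 2/5+3/5→1. L = 123/50 ≈ 2.4600.
L − H = 2.4600 − 2.4230 = 0.037 bits.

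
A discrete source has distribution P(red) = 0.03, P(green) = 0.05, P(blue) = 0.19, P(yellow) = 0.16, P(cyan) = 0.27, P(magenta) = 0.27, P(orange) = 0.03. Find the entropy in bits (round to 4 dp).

H = −Σ pᵢ log₂ pᵢ.
−0.03·log₂(0.03) = 0.1518
−0.05·log₂(0.05) = 0.2161
−0.19·log₂(0.19) = 0.4552
−0.16·log₂(0.16) = 0.4230
−0.27·log₂(0.27) = 0.5100
−0.27·log₂(0.27) = 0.5100
−0.03·log₂(0.03) = 0.1518
Sum ≈ 2.4179 → 2.4179 bits.

2.4179 bits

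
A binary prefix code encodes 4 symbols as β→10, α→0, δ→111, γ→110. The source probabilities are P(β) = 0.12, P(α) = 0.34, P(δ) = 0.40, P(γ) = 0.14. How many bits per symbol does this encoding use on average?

L̄ = Σ pᵢ·ℓᵢ = 0.12·2 + 0.34·1 + 0.40·3 + 0.14·3 = 2.2 bits/symbol.

2.2 bits/symbol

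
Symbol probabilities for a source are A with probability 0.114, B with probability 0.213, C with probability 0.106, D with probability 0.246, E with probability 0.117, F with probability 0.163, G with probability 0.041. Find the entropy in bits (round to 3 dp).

H = −Σ pᵢ log₂ pᵢ.
−0.114·log₂(0.114) = 0.3571
−0.213·log₂(0.213) = 0.4752
−0.106·log₂(0.106) = 0.3432
−0.246·log₂(0.246) = 0.4977
−0.117·log₂(0.117) = 0.3622
−0.163·log₂(0.163) = 0.4266
−0.041·log₂(0.041) = 0.1889
Sum ≈ 2.6510 → 2.651 bits.

2.651 bits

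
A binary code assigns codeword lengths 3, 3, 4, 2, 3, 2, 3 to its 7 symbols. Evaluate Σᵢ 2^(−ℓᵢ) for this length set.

With common denominator 2^4 = 16: Σ 2^(−ℓᵢ) = 2/16 + 2/16 + 1/16 + 4/16 + 2/16 + 4/16 + 2/16 = 17/16 = 1.0625.

1.0625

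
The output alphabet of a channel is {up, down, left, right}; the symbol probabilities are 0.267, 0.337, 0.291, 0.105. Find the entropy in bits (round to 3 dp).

H = −Σ pᵢ log₂ pᵢ.
−0.267·log₂(0.267) = 0.5087
−0.337·log₂(0.337) = 0.5288
−0.291·log₂(0.291) = 0.5182
−0.105·log₂(0.105) = 0.3414
Sum ≈ 1.8971 → 1.897 bits.

1.897 bits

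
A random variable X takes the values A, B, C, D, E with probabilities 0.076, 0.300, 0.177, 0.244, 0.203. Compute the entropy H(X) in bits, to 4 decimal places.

H = −Σ pᵢ log₂ pᵢ.
−0.076·log₂(0.076) = 0.2826
−0.300·log₂(0.300) = 0.5211
−0.177·log₂(0.177) = 0.4422
−0.244·log₂(0.244) = 0.4966
−0.203·log₂(0.203) = 0.4670
Sum ≈ 2.2094 → 2.2094 bits.

2.2094 bits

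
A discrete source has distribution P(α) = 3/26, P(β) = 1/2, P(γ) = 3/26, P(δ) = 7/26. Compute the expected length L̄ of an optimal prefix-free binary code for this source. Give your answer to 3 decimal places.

Repeatedly combine the two least-probable nodes; the expected code length is the sum of the merged weights.
merge 3/26 + 3/26 → 3/13
merge 3/13 + 7/26 → 1/2
merge 1/2 + 1/2 → 1
L = 3/13 + 1/2 + 1 = 45/26 ≈ 1.731 bits/symbol.

1.731 bits/symbol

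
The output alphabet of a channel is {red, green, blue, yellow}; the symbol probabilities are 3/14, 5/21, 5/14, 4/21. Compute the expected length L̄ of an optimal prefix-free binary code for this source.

2 bits/symbol

Repeatedly combine the two least-probable nodes; the expected code length is the sum of the merged weights.
merge 4/21 + 3/14 → 17/42
merge 5/21 + 5/14 → 25/42
merge 17/42 + 25/42 → 1
L = 17/42 + 25/42 + 1 = 2 bits/symbol.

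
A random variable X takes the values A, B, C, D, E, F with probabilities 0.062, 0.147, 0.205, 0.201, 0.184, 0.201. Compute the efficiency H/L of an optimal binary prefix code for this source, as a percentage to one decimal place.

Entropy H = −Σ p log₂ p ≈ 2.5039 bits.
Huffman merges: 31/500+147/1000→209/1000; 23/125+201/1000→77/200; 201/1000+41/200→203/500; 209/1000+77/200→297/500; 203/500+297/500→1. L = 1297/500 ≈ 2.5940.
Efficiency = H/L = 2.5039/2.5940 = 96.5%.

96.5%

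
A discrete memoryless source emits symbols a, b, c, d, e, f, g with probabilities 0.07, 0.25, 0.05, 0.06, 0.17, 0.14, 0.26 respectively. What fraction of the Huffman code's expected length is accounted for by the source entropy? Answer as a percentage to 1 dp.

98.7%

Entropy H = −Σ p log₂ p ≈ 2.5652 bits.
Huffman merges: 1/20+3/50→11/100; 7/100+11/100→9/50; 7/50+17/100→31/100; 9/50+1/4→43/100; 13/50+31/100→57/100; 43/100+57/100→1. L = 13/5 ≈ 2.6000.
Efficiency = H/L = 2.5652/2.6000 = 98.7%.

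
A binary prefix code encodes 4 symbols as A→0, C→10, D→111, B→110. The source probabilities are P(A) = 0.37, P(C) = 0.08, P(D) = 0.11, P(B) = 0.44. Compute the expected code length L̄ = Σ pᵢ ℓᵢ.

2.18 bits/symbol

L̄ = Σ pᵢ·ℓᵢ = 0.37·1 + 0.08·2 + 0.11·3 + 0.44·3 = 2.18 bits/symbol.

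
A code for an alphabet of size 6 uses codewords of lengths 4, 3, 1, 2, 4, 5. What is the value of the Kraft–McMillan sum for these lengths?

1.03125

With common denominator 2^5 = 32: Σ 2^(−ℓᵢ) = 2/32 + 4/32 + 16/32 + 8/32 + 2/32 + 1/32 = 33/32 = 1.03125.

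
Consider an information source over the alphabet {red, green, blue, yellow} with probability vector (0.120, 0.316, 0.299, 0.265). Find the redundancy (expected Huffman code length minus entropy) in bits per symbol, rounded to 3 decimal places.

Entropy H = −Σ p log₂ p ≈ 1.9208 bits.
Huffman merges: 3/25+53/200→77/200; 299/1000+79/250→123/200; 77/200+123/200→1. L = 2 ≈ 2.0000.
L − H = 2.0000 − 1.9208 = 0.079 bits.

0.079 bits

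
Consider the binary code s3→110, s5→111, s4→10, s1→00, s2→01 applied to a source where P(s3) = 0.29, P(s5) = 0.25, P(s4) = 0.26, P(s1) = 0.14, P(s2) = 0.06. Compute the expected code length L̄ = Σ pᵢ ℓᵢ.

L̄ = Σ pᵢ·ℓᵢ = 0.29·3 + 0.25·3 + 0.26·2 + 0.14·2 + 0.06·2 = 2.54 bits/symbol.

2.54 bits/symbol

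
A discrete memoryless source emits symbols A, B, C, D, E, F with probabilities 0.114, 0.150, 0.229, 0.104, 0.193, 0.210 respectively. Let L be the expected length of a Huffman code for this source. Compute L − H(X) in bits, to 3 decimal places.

Entropy H = −Σ p log₂ p ≈ 2.5252 bits.
Huffman merges: 13/125+57/500→109/500; 3/20+193/1000→343/1000; 21/100+109/500→107/250; 229/1000+343/1000→143/250; 107/250+143/250→1. L = 2561/1000 ≈ 2.5610.
L − H = 2.5610 − 2.5252 = 0.036 bits.

0.036 bits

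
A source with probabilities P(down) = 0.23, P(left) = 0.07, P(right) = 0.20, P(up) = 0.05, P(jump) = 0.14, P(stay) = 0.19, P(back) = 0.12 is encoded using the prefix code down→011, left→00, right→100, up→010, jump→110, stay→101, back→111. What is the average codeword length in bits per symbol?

L̄ = Σ pᵢ·ℓᵢ = 0.23·3 + 0.07·2 + 0.20·3 + 0.05·3 + 0.14·3 + 0.19·3 + 0.12·3 = 2.93 bits/symbol.

2.93 bits/symbol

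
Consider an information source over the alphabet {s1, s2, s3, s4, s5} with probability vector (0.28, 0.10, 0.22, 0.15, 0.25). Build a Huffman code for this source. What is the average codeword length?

Repeatedly combine the two least-probable nodes; the expected code length is the sum of the merged weights.
merge 1/10 + 3/20 → 1/4
merge 11/50 + 1/4 → 47/100
merge 1/4 + 7/25 → 53/100
merge 47/100 + 53/100 → 1
L = 1/4 + 47/100 + 53/100 + 1 = 9/4 = 2.25 bits/symbol.

2.25 bits/symbol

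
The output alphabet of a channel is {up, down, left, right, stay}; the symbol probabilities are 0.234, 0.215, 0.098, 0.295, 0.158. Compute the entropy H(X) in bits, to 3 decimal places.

2.236 bits

H = −Σ pᵢ log₂ pᵢ.
−0.234·log₂(0.234) = 0.4903
−0.215·log₂(0.215) = 0.4768
−0.098·log₂(0.098) = 0.3284
−0.295·log₂(0.295) = 0.5196
−0.158·log₂(0.158) = 0.4206
Sum ≈ 2.2357 → 2.236 bits.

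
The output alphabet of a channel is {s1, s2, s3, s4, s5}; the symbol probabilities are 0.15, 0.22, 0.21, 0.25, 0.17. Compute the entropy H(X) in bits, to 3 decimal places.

2.299 bits

H = −Σ pᵢ log₂ pᵢ.
−0.15·log₂(0.15) = 0.4105
−0.22·log₂(0.22) = 0.4806
−0.21·log₂(0.21) = 0.4728
−0.25·log₂(0.25) = 0.5000
−0.17·log₂(0.17) = 0.4346
Sum ≈ 2.2985 → 2.299 bits.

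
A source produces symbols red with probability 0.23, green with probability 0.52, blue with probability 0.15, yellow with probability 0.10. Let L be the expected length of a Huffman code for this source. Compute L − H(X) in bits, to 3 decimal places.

Entropy H = −Σ p log₂ p ≈ 1.7210 bits.
Huffman merges: 1/10+3/20→1/4; 23/100+1/4→12/25; 12/25+13/25→1. L = 173/100 ≈ 1.7300.
L − H = 1.7300 − 1.7210 = 0.009 bits.

0.009 bits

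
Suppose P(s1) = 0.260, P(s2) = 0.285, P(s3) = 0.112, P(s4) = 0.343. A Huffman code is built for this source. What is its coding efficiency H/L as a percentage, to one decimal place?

Entropy H = −Σ p log₂ p ≈ 1.9047 bits.
Huffman merges: 14/125+13/50→93/250; 57/200+343/1000→157/250; 93/250+157/250→1. L = 2 ≈ 2.0000.
Efficiency = H/L = 1.9047/2.0000 = 95.2%.

95.2%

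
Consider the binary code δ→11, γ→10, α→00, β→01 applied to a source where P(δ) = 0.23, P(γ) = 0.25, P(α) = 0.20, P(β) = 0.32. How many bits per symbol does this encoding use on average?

2 bits/symbol

L̄ = Σ pᵢ·ℓᵢ = 0.23·2 + 0.25·2 + 0.20·2 + 0.32·2 = 2 bits/symbol.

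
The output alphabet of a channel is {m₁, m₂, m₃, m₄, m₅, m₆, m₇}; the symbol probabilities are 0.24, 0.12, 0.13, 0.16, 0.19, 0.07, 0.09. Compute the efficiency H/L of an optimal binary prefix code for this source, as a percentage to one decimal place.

Entropy H = −Σ p log₂ p ≈ 2.7033 bits.
Huffman merges: 7/100+9/100→4/25; 3/25+13/100→1/4; 4/25+4/25→8/25; 19/100+6/25→43/100; 1/4+8/25→57/100; 43/100+57/100→1. L = 273/100 ≈ 2.7300.
Efficiency = H/L = 2.7033/2.7300 = 99.0%.

99.0%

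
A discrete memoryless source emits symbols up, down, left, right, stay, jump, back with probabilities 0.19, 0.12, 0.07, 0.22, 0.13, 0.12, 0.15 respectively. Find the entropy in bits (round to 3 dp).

H = −Σ pᵢ log₂ pᵢ.
−0.19·log₂(0.19) = 0.4552
−0.12·log₂(0.12) = 0.3671
−0.07·log₂(0.07) = 0.2686
−0.22·log₂(0.22) = 0.4806
−0.13·log₂(0.13) = 0.3826
−0.12·log₂(0.12) = 0.3671
−0.15·log₂(0.15) = 0.4105
Sum ≈ 2.7317 → 2.732 bits.

2.732 bits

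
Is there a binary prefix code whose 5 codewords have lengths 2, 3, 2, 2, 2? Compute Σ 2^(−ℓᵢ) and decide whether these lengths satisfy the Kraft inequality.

With common denominator 2^3 = 8: Σ 2^(−ℓᵢ) = 2/8 + 1/8 + 2/8 + 2/8 + 2/8 = 9/8 = 1.125.
Kraft's inequality requires Σ ≤ 1; here Σ = 1.125 > 1, so no such prefix code exists.

1.125; no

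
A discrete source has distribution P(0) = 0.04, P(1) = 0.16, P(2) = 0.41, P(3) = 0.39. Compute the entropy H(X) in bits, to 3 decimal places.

H = −Σ pᵢ log₂ pᵢ.
−0.04·log₂(0.04) = 0.1858
−0.16·log₂(0.16) = 0.4230
−0.41·log₂(0.41) = 0.5274
−0.39·log₂(0.39) = 0.5298
Sum ≈ 1.6660 → 1.666 bits.

1.666 bits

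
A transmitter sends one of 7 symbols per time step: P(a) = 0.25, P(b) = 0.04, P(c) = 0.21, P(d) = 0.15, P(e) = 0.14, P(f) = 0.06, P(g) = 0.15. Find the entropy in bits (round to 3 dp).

2.620 bits

H = −Σ pᵢ log₂ pᵢ.
−0.25·log₂(0.25) = 0.5000
−0.04·log₂(0.04) = 0.1858
−0.21·log₂(0.21) = 0.4728
−0.15·log₂(0.15) = 0.4105
−0.14·log₂(0.14) = 0.3971
−0.06·log₂(0.06) = 0.2435
−0.15·log₂(0.15) = 0.4105
Sum ≈ 2.6203 → 2.620 bits.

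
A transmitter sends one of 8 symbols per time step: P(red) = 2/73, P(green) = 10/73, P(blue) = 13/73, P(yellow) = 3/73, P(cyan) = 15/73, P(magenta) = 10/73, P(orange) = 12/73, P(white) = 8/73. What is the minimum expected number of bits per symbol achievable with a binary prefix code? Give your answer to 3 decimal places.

Repeatedly combine the two least-probable nodes; the expected code length is the sum of the merged weights.
merge 2/73 + 3/73 → 5/73
merge 5/73 + 8/73 → 13/73
merge 10/73 + 10/73 → 20/73
merge 12/73 + 13/73 → 25/73
merge 13/73 + 15/73 → 28/73
merge 20/73 + 25/73 → 45/73
merge 28/73 + 45/73 → 1
L = 5/73 + 13/73 + 20/73 + 25/73 + 28/73 + 45/73 + 1 = 209/73 ≈ 2.863 bits/symbol.

2.863 bits/symbol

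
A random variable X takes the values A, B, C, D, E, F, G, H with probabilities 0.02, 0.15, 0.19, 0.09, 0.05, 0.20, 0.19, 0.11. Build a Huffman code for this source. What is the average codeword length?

Repeatedly combine the two least-probable nodes; the expected code length is the sum of the merged weights.
merge 1/50 + 1/20 → 7/100
merge 7/100 + 9/100 → 4/25
merge 11/100 + 3/20 → 13/50
merge 4/25 + 19/100 → 7/20
merge 19/100 + 1/5 → 39/100
merge 13/50 + 7/20 → 61/100
merge 39/100 + 61/100 → 1
L = 7/100 + 4/25 + 13/50 + 7/20 + 39/100 + 61/100 + 1 = 71/25 = 2.84 bits/symbol.

2.84 bits/symbol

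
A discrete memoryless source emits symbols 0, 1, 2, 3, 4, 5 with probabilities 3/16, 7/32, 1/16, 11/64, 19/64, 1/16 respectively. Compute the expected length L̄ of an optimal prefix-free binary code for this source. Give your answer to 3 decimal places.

2.422 bits/symbol

Repeatedly combine the two least-probable nodes; the expected code length is the sum of the merged weights.
merge 1/16 + 1/16 → 1/8
merge 1/8 + 11/64 → 19/64
merge 3/16 + 7/32 → 13/32
merge 19/64 + 19/64 → 19/32
merge 13/32 + 19/32 → 1
L = 1/8 + 19/64 + 13/32 + 19/32 + 1 = 155/64 ≈ 2.422 bits/symbol.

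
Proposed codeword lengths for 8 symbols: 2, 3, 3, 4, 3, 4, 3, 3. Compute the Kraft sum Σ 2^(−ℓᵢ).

With common denominator 2^4 = 16: Σ 2^(−ℓᵢ) = 4/16 + 2/16 + 2/16 + 1/16 + 2/16 + 1/16 + 2/16 + 2/16 = 16/16 = 1.

1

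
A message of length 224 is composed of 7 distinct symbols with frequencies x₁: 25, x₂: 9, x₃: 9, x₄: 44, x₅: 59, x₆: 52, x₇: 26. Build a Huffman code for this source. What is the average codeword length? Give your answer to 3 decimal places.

2.580 bits/symbol

Probabilities are the counts divided by 224.
Repeatedly combine the two least-probable nodes; the expected code length is the sum of the merged weights.
merge 9/224 + 9/224 → 9/112
merge 9/112 + 25/224 → 43/224
merge 13/112 + 43/224 → 69/224
merge 11/56 + 13/56 → 3/7
merge 59/224 + 69/224 → 4/7
merge 3/7 + 4/7 → 1
L = 9/112 + 43/224 + 69/224 + 3/7 + 4/7 + 1 = 289/112 ≈ 2.580 bits/symbol.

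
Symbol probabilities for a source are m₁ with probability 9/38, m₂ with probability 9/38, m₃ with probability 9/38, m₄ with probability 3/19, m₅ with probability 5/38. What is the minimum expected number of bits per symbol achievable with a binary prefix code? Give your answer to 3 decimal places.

2.289 bits/symbol

Repeatedly combine the two least-probable nodes; the expected code length is the sum of the merged weights.
merge 5/38 + 3/19 → 11/38
merge 9/38 + 9/38 → 9/19
merge 9/38 + 11/38 → 10/19
merge 9/19 + 10/19 → 1
L = 11/38 + 9/19 + 10/19 + 1 = 87/38 ≈ 2.289 bits/symbol.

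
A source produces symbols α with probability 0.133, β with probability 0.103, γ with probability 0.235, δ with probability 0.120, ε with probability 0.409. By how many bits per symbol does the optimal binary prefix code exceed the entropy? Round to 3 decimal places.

Entropy H = −Σ p log₂ p ≈ 2.1104 bits.
Huffman merges: 103/1000+3/25→223/1000; 133/1000+223/1000→89/250; 47/200+89/250→591/1000; 409/1000+591/1000→1. L = 217/100 ≈ 2.1700.
L − H = 2.1700 − 2.1104 = 0.060 bits.

0.060 bits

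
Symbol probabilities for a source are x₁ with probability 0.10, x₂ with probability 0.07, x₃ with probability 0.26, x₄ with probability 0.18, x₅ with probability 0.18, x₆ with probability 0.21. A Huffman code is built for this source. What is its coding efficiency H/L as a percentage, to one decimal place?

98.0%

Entropy H = −Σ p log₂ p ≈ 2.4695 bits.
Huffman merges: 7/100+1/10→17/100; 17/100+9/50→7/20; 9/50+21/100→39/100; 13/50+7/20→61/100; 39/100+61/100→1. L = 63/25 ≈ 2.5200.
Efficiency = H/L = 2.4695/2.5200 = 98.0%.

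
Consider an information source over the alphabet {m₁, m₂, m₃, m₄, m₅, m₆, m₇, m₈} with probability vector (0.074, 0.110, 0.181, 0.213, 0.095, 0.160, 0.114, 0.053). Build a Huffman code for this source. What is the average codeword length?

Repeatedly combine the two least-probable nodes; the expected code length is the sum of the merged weights.
merge 53/1000 + 37/500 → 127/1000
merge 19/200 + 11/100 → 41/200
merge 57/500 + 127/1000 → 241/1000
merge 4/25 + 181/1000 → 341/1000
merge 41/200 + 213/1000 → 209/500
merge 241/1000 + 341/1000 → 291/500
merge 209/500 + 291/500 → 1
L = 127/1000 + 41/200 + 241/1000 + 341/1000 + 209/500 + 291/500 + 1 = 1457/500 = 2.914 bits/symbol.

2.914 bits/symbol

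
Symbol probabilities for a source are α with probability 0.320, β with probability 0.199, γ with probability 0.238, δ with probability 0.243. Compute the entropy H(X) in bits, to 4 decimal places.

1.9784 bits

H = −Σ pᵢ log₂ pᵢ.
−0.320·log₂(0.320) = 0.5260
−0.199·log₂(0.199) = 0.4635
−0.238·log₂(0.238) = 0.4929
−0.243·log₂(0.243) = 0.4960
Sum ≈ 1.9784 → 1.9784 bits.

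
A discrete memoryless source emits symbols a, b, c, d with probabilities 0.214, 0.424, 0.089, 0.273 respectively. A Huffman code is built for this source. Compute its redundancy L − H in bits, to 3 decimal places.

0.056 bits

Entropy H = −Σ p log₂ p ≈ 1.8228 bits.
Huffman merges: 89/1000+107/500→303/1000; 273/1000+303/1000→72/125; 53/125+72/125→1. L = 1879/1000 ≈ 1.8790.
L − H = 1.8790 − 1.8228 = 0.056 bits.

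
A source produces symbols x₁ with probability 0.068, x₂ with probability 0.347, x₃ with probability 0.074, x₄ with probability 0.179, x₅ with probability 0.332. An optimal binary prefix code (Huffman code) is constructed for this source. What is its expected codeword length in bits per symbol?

2.116 bits/symbol

Repeatedly combine the two least-probable nodes; the expected code length is the sum of the merged weights.
merge 17/250 + 37/500 → 71/500
merge 71/500 + 179/1000 → 321/1000
merge 321/1000 + 83/250 → 653/1000
merge 347/1000 + 653/1000 → 1
L = 71/500 + 321/1000 + 653/1000 + 1 = 529/250 = 2.116 bits/symbol.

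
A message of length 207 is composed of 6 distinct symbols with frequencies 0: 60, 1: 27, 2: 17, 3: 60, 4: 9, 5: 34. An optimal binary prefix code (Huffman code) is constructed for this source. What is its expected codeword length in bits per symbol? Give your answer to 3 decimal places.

2.382 bits/symbol

Probabilities are the counts divided by 207.
Repeatedly combine the two least-probable nodes; the expected code length is the sum of the merged weights.
merge 1/23 + 17/207 → 26/207
merge 26/207 + 3/23 → 53/207
merge 34/207 + 53/207 → 29/69
merge 20/69 + 20/69 → 40/69
merge 29/69 + 40/69 → 1
L = 26/207 + 53/207 + 29/69 + 40/69 + 1 = 493/207 ≈ 2.382 bits/symbol.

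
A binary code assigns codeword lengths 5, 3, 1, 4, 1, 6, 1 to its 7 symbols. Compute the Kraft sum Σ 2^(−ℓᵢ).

1.734375

With common denominator 2^6 = 64: Σ 2^(−ℓᵢ) = 2/64 + 8/64 + 32/64 + 4/64 + 32/64 + 1/64 + 32/64 = 111/64 = 1.734375.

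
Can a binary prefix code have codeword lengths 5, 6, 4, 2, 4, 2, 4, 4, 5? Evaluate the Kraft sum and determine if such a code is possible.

0.828125; yes

With common denominator 2^6 = 64: Σ 2^(−ℓᵢ) = 2/64 + 1/64 + 4/64 + 16/64 + 4/64 + 16/64 + 4/64 + 4/64 + 2/64 = 53/64 = 0.828125.
Kraft's inequality requires Σ ≤ 1; here Σ = 0.828125 ≤ 1, so such a prefix code exists.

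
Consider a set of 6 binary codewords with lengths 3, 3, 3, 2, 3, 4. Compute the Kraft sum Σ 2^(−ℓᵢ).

With common denominator 2^4 = 16: Σ 2^(−ℓᵢ) = 2/16 + 2/16 + 2/16 + 4/16 + 2/16 + 1/16 = 13/16 = 0.8125.

0.8125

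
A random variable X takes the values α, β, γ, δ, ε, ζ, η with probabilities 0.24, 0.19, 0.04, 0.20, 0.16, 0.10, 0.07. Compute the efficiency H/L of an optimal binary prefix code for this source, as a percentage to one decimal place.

98.2%

Entropy H = −Σ p log₂ p ≈ 2.6233 bits.
Huffman merges: 1/25+7/100→11/100; 1/10+11/100→21/100; 4/25+19/100→7/20; 1/5+21/100→41/100; 6/25+7/20→59/100; 41/100+59/100→1. L = 267/100 ≈ 2.6700.
Efficiency = H/L = 2.6233/2.6700 = 98.2%.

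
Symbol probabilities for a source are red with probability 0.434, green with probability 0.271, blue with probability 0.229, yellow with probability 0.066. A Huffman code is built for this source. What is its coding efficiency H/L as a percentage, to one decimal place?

95.6%

Entropy H = −Σ p log₂ p ≈ 1.7789 bits.
Huffman merges: 33/500+229/1000→59/200; 271/1000+59/200→283/500; 217/500+283/500→1. L = 1861/1000 ≈ 1.8610.
Efficiency = H/L = 1.7789/1.8610 = 95.6%.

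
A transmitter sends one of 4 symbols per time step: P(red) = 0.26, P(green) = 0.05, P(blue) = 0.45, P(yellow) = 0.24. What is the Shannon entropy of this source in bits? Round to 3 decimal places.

1.734 bits

H = −Σ pᵢ log₂ pᵢ.
−0.26·log₂(0.26) = 0.5053
−0.05·log₂(0.05) = 0.2161
−0.45·log₂(0.45) = 0.5184
−0.24·log₂(0.24) = 0.4941
Sum ≈ 1.7339 → 1.734 bits.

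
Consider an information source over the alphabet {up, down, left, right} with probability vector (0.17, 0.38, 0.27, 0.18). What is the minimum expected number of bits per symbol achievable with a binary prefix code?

Repeatedly combine the two least-probable nodes; the expected code length is the sum of the merged weights.
merge 17/100 + 9/50 → 7/20
merge 27/100 + 7/20 → 31/50
merge 19/50 + 31/50 → 1
L = 7/20 + 31/50 + 1 = 197/100 = 1.97 bits/symbol.

1.97 bits/symbol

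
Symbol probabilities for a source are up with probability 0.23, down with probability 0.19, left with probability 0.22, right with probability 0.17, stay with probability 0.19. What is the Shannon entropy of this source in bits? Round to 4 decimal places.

2.3133 bits

H = −Σ pᵢ log₂ pᵢ.
−0.23·log₂(0.23) = 0.4877
−0.19·log₂(0.19) = 0.4552
−0.22·log₂(0.22) = 0.4806
−0.17·log₂(0.17) = 0.4346
−0.19·log₂(0.19) = 0.4552
Sum ≈ 2.3133 → 2.3133 bits.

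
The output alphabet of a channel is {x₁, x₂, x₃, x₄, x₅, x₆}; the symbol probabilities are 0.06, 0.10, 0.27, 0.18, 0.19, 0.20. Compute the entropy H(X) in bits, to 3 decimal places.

H = −Σ pᵢ log₂ pᵢ.
−0.06·log₂(0.06) = 0.2435
−0.10·log₂(0.10) = 0.3322
−0.27·log₂(0.27) = 0.5100
−0.18·log₂(0.18) = 0.4453
−0.19·log₂(0.19) = 0.4552
−0.20·log₂(0.20) = 0.4644
Sum ≈ 2.4507 → 2.451 bits.

2.451 bits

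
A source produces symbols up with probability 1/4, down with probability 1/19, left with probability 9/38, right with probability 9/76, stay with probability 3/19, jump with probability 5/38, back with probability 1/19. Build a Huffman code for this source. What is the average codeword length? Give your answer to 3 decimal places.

Repeatedly combine the two least-probable nodes; the expected code length is the sum of the merged weights.
merge 1/19 + 1/19 → 2/19
merge 2/19 + 9/76 → 17/76
merge 5/38 + 3/19 → 11/38
merge 17/76 + 9/38 → 35/76
merge 1/4 + 11/38 → 41/76
merge 35/76 + 41/76 → 1
L = 2/19 + 17/76 + 11/38 + 35/76 + 41/76 + 1 = 199/76 ≈ 2.618 bits/symbol.

2.618 bits/symbol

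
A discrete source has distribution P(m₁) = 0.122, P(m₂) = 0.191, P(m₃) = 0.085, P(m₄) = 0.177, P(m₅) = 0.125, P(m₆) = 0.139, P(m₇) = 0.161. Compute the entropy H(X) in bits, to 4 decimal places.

H = −Σ pᵢ log₂ pᵢ.
−0.122·log₂(0.122) = 0.3703
−0.191·log₂(0.191) = 0.4562
−0.085·log₂(0.085) = 0.3023
−0.177·log₂(0.177) = 0.4422
−0.125·log₂(0.125) = 0.3750
−0.139·log₂(0.139) = 0.3957
−0.161·log₂(0.161) = 0.4242
Sum ≈ 2.7658 → 2.7658 bits.

2.7658 bits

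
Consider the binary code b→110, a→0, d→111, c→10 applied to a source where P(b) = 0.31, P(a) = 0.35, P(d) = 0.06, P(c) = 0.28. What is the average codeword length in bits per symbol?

L̄ = Σ pᵢ·ℓᵢ = 0.31·3 + 0.35·1 + 0.06·3 + 0.28·2 = 2.02 bits/symbol.

2.02 bits/symbol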